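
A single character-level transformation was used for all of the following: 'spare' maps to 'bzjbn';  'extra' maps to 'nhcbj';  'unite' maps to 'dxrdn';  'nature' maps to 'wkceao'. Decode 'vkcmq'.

match

Shifts by position in spare: pos 0: s→b (+9), pos 1: p→z (+10), pos 2: a→j (+9), pos 3: r→b (+10) — repeating every 2. A repeating key of period 2 is used — shifts +9, +10 over and over.
Decoding vkcmq: v−9=m, k−10=a, c−9=t, m−10=c, q−9=h.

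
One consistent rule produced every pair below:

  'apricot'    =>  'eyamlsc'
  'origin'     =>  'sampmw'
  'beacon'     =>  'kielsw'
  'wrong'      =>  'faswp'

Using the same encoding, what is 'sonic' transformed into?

bswml

Two shifts are in play — +4 for a/e/i/o/u, +9 for every other letter.
Applying it to sonic: s(cons)+9=b, o(vowel)+4=s, n(cons)+9=w, i(vowel)+4=m, c(cons)+9=l.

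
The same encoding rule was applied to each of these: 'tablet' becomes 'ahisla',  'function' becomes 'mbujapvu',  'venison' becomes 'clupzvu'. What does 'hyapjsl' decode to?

article

Compare letters: t→a is +7, a→h is +7, b→i is +7 — a constant shift. This is a Caesar cipher with shift 7.
Reversing it on hyapjsl: h−7=a, y−7=r, a−7=t, p−7=i, j−7=c, s−7=l, l−7=e.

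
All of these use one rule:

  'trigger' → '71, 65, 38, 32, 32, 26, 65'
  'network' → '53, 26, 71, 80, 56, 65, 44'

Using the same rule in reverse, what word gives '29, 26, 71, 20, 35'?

t(#20)→71 and r(#18)→65: differences scale by 3, so n = 3·pos + 11. The formula is n = 3×(alphabet index, a=1) + 11.
Decoding 29, 26, 71, 20, 35: 29→(29−11)÷3=6=f, 26→(26−11)÷3=5=e, 71→(71−11)÷3=20=t, 20→(20−11)÷3=3=c, 35→(35−11)÷3=8=h.

fetch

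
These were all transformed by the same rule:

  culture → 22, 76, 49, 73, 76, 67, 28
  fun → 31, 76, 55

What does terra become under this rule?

73, 28, 67, 67, 16

c(#3)→22 and u(#21)→76: differences scale by 3, so n = 3·pos + 13. The formula is n = 3×(alphabet index, a=1) + 13.
On terra: t=20→73, e=5→28, r=18→67, r=18→67, a=1→16.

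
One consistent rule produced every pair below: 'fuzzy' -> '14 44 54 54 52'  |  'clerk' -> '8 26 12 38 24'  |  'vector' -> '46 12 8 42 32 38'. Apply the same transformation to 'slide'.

f(#6)→14 and u(#21)→44: differences scale by 2, so n = 2·pos + 2. Each letter becomes 2×(its alphabet position, a=1..z=26) + 2.
Applying it to slide: s=19→40, l=12→26, i=9→20, d=4→10, e=5→12.

40 26 20 10 12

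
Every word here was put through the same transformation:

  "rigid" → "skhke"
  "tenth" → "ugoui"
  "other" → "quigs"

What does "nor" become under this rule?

oqs

Two shifts are in play — +2 for a/e/i/o/u, +1 for every other letter.
For nor: n(cons)+1=o, o(vowel)+2=q, r(cons)+1=s.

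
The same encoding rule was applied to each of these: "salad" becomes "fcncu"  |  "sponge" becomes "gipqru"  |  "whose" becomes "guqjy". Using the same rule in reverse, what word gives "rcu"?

sap

The output letters match the input read backwards, each shifted +2: salad reversed is dalas. The word is reversed, then every letter is shifted forward by 2.
Decoding rcu: shift back: r−2=p, c−2=a, u−2=s → pas; then reverse → sap.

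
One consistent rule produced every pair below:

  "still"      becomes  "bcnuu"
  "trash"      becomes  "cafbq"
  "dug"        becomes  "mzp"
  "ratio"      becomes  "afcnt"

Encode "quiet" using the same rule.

zznjc

The shift depends on letter class: consonant s→b is +9, but vowel i→n is +5. The rule splits by letter class: vowels +5, consonants +9.
For quiet: q(cons)+9=z, u(vowel)+5=z, i(vowel)+5=n, e(vowel)+5=j, t(cons)+9=c.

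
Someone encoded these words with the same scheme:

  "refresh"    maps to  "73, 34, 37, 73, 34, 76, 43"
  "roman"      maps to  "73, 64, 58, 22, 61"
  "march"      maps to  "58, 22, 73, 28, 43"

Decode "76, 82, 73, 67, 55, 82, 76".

surplus

r(#18)→73 and e(#5)→34: differences scale by 3, so n = 3·pos + 19. Each letter becomes 3×(its alphabet position, a=1..z=26) + 19.
Reversing it on 76, 82, 73, 67, 55, 82, 76: 76→(76−19)÷3=19=s, 82→(82−19)÷3=21=u, 73→(73−19)÷3=18=r, 67→(67−19)÷3=16=p, 55→(55−19)÷3=12=l, 82→(82−19)÷3=21=u, 76→(76−19)÷3=19=s.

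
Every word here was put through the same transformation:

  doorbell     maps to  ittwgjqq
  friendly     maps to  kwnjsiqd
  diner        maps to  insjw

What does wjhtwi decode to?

record

Compare letters: d→i is +5, o→t is +5, o→t is +5 — a constant shift. This is a Caesar cipher with shift 5.
Undoing it on wjhtwi: w−5=r, j−5=e, h−5=c, t−5=o, w−5=r, i−5=d.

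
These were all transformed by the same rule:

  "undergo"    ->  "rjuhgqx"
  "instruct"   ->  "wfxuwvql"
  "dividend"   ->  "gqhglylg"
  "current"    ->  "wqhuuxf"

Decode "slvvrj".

gossip

Two steps: reverse the string, then apply a Caesar shift of +3.
Decoding slvvrj: shift back: s−3=p, l−3=i, v−3=s, v−3=s, r−3=o, j−3=g → pissog; then reverse → gossip.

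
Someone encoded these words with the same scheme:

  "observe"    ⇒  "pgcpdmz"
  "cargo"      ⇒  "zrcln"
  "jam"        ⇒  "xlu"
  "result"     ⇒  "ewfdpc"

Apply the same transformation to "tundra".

lcoyfe

The output letters match the input read backwards, each shifted +11: observe reversed is evresbo. Two steps: reverse the string, then apply a Caesar shift of +11.
Applying it to tundra: reverse → ardnut; then shift: a+11=l, r+11=c, d+11=o, n+11=y, u+11=f, t+11=e.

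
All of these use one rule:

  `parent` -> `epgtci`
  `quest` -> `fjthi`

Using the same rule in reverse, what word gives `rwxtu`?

This is a Caesar cipher with shift 15.
Decoding rwxtu: r−15=c, w−15=h, x−15=i, t−15=e, u−15=f.

chief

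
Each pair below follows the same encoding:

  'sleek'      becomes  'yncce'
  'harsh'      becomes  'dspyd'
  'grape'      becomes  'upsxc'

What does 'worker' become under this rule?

iopecp

This is an affine cipher: with a=0,…,z=25, each position x becomes (9x+18) mod 26.
Applying it to worker: w(22)→9·22+18≡8=i; o(14)→9·14+18≡14=o; r(17)→9·17+18≡15=p; k(10)→9·10+18≡4=e; e(4)→9·4+18≡2=c; r(17)→9·17+18≡15=p (all mod 26).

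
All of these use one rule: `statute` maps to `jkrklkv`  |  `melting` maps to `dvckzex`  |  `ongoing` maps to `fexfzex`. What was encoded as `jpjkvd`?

Compare letters: s→j is +17, t→k is +17, a→r is +17 — a constant shift. This is a Caesar cipher with shift 17.
Reversing it on jpjkvd: j−17=s, p−17=y, j−17=s, k−17=t, v−17=e, d−17=m.

system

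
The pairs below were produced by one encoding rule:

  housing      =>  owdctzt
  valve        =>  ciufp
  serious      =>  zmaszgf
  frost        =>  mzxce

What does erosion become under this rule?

In housing: h→o is +7, o→w is +8, u→d is +9, s→c is +10 — the shift increases by 1 each position. Each letter shifts forward by (position + 7), i.e. 7, 8, 9, … — the shift grows by one for each successive letter.
On erosion: e+7=l, r+8=z, o+9=x, s+10=c, i+11=t, o+12=a, n+13=a.

lzxctaa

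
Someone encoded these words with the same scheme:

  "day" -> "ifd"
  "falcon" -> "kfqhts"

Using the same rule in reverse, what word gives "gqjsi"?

blend

Compare letters: d→i is +5, a→f is +5, y→d is +5 — a constant shift. This is a Caesar cipher with shift 5.
Undoing it on gqjsi: g−5=b, q−5=l, j−5=e, s−5=n, i−5=d.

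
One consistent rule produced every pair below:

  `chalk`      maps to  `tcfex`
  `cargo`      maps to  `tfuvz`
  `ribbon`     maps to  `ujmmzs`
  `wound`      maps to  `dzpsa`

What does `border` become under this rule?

c(2)→t(19) and h(7)→c(2) fit y≡7x+5 (mod 26); the inverse of 7 mod 26 is 15. Treating letters as 0–25, the rule is x ↦ 7x + 5 (mod 26).
On border: b(1)→7·1+5≡12=m; o(14)→7·14+5≡25=z; r(17)→7·17+5≡20=u; d(3)→7·3+5≡0=a; e(4)→7·4+5≡7=h; r(17)→7·17+5≡20=u (all mod 26).

mzuahu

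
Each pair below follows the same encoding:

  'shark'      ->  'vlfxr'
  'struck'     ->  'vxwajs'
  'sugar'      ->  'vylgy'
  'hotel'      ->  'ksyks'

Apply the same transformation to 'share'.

In shark: s→v is +3, h→l is +4, a→f is +5, r→x is +6 — the shift increases by 1 each position. The shift increases by 1 at each position, starting from +3: 3, 4, 5, ….
For share: s+3=v, h+4=l, a+5=f, r+6=x, e+7=l.

vlfxl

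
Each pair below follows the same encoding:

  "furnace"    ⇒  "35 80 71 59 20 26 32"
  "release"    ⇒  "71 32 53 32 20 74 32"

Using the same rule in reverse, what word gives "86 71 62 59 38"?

wrong

f(#6)→35 and u(#21)→80: differences scale by 3, so n = 3·pos + 17. Each letter becomes 3×(its alphabet position, a=1..z=26) + 17.
Decoding 86 71 62 59 38: 86→(86−17)÷3=23=w, 71→(71−17)÷3=18=r, 62→(62−17)÷3=15=o, 59→(59−17)÷3=14=n, 38→(38−17)÷3=7=g.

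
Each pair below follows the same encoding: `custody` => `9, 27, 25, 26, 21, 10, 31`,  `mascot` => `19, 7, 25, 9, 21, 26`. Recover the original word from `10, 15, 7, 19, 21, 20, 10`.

diamond

c is letter #3 and maps to 9: an offset of 6. Letters become their 1-based position plus 6 (so a→7, b→8, …).
Reversing it on 10, 15, 7, 19, 21, 20, 10: 10→(10−6)÷1=4=d, 15→(15−6)÷1=9=i, 7→(7−6)÷1=1=a, 19→(19−6)÷1=13=m, 21→(21−6)÷1=15=o, 20→(20−6)÷1=14=n, 10→(10−6)÷1=4=d.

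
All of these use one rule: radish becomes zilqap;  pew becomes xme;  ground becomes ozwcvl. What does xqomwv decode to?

pigeon

Compare letters: r→z is +8, a→i is +8, d→l is +8 — a constant shift. Every letter moves 8 places later in the alphabet, wrapping around z→a.
Decoding xqomwv: x−8=p, q−8=i, o−8=g, m−8=e, w−8=o, v−8=n.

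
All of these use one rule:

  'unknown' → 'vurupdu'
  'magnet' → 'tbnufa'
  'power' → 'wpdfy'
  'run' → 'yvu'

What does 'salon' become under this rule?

zbspu

The shift depends on letter class: consonant n→u is +7, but vowel u→v is +1. Two shifts are in play — +1 for a/e/i/o/u, +7 for every other letter.
Applying it to salon: s(cons)+7=z, a(vowel)+1=b, l(cons)+7=s, o(vowel)+1=p, n(cons)+7=u.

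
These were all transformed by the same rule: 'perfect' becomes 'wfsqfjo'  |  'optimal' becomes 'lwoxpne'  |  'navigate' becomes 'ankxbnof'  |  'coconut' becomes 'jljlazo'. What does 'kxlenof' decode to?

p(15)→w(22) and e(4)→f(5) fit y≡11x+13 (mod 26); the inverse of 11 mod 26 is 19. This is an affine cipher: with a=0,…,z=25, each position x becomes (11x+13) mod 26.
Reversing it on kxlenof: k(10)→19·(10−13)≡21=v; x(23)→19·(23−13)≡8=i; l(11)→19·(11−13)≡14=o; e(4)→19·(4−13)≡11=l; n(13)→19·(13−13)≡0=a; o(14)→19·(14−13)≡19=t; f(5)→19·(5−13)≡4=e (all mod 26).

violate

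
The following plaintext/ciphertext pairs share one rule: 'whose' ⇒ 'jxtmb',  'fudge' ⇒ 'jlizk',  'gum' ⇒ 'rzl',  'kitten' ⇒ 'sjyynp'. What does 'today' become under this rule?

dfity

The output letters match the input read backwards, each shifted +5: whose reversed is esohw. Two steps: reverse the string, then apply a Caesar shift of +5.
For today: reverse → yadot; then shift: y+5=d, a+5=f, d+5=i, o+5=t, t+5=y.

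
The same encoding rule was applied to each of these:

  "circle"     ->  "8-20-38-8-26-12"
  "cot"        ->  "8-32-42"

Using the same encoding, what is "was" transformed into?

48-4-40

With a=1..z=26, the number is 2·pos + 2.
Applying it to was: w=23→48, a=1→4, s=19→40.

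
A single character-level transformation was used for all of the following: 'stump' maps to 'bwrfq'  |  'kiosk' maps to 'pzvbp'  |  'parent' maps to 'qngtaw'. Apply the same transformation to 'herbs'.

This is an affine cipher: with a=0,…,z=25, each position x becomes (21x+13) mod 26.
Applying it to herbs: h(7)→21·7+13≡4=e; e(4)→21·4+13≡19=t; r(17)→21·17+13≡6=g; b(1)→21·1+13≡8=i; s(18)→21·18+13≡1=b (all mod 26).

etgib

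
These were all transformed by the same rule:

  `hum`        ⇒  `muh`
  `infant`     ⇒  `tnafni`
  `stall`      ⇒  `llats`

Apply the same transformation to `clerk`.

The output letters match the input read backwards: hum reversed is muh. It's just the letters in reverse order.
On clerk: reverse → krelc.

krelc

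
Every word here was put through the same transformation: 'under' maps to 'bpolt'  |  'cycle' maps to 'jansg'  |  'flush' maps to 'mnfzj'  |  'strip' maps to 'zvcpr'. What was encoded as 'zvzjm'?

A repeating key of period 3 is used — shifts +7, +2, +11 over and over.
Undoing it on zvzjm: z−7=s, v−2=t, z−11=o, j−7=c, m−2=k.

stock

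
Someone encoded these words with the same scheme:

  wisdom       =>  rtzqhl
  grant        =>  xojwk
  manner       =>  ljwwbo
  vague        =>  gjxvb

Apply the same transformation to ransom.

ojwzhl

w(22)→r(17) and i(8)→t(19) fit y≡11x+9 (mod 26); the inverse of 11 mod 26 is 19. Treating letters as 0–25, the rule is x ↦ 11x + 9 (mod 26).
Applying it to ransom: r(17)→11·17+9≡14=o; a(0)→11·0+9≡9=j; n(13)→11·13+9≡22=w; s(18)→11·18+9≡25=z; o(14)→11·14+9≡7=h; m(12)→11·12+9≡11=l (all mod 26).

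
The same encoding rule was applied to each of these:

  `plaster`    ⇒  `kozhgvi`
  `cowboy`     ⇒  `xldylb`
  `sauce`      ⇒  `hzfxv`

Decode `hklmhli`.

sponsor

Each pair mirrors across the alphabet (p↔k, l↔o, a↔z): positions sum to 25. Letters are reflected about the middle of the alphabet (position → 25−position): Atbash.
Undoing it on hklmhli: h↔s, k↔p, l↔o, m↔n, h↔s, l↔o, i↔r.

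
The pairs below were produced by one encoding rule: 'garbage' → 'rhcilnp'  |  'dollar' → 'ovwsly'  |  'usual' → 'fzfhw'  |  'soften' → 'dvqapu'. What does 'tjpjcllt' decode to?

icecream

Shifts by position in garbage: pos 0: g→r (+11), pos 1: a→h (+7), pos 2: r→c (+11), pos 3: b→i (+7) — repeating every 2. It's a Vigenère-style cipher with numeric key [11,7]: position i shifts by key[i mod 2].
Undoing it on tjpjcllt: t−11=i, j−7=c, p−11=e, j−7=c, c−11=r, l−7=e, l−11=a, t−7=m.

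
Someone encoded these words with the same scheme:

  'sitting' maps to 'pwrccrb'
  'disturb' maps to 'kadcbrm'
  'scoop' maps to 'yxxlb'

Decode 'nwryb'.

The output letters match the input read backwards, each shifted +9: sitting reversed is gnittis. Read the word backwards and shift each letter +9.
Undoing it on nwryb: shift back: n−9=e, w−9=n, r−9=i, y−9=p, b−9=s → enips; then reverse → spine.

spine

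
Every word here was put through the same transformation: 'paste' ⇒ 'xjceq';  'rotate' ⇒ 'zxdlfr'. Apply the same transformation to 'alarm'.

In paste: p→x is +8, a→j is +9, s→c is +10, t→e is +11 — the shift increases by 1 each position. The shift increases by 1 at each position, starting from +8: 8, 9, 10, ….
Applying it to alarm: a+8=i, l+9=u, a+10=k, r+11=c, m+12=y.

iukcy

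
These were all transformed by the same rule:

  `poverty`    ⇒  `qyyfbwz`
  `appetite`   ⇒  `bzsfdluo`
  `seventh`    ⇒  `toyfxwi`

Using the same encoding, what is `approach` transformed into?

Shifts by position in poverty: pos 0: p→q (+1), pos 1: o→y (+10), pos 2: v→y (+3), pos 3: e→f (+1), pos 4: r→b (+10), pos 5: t→w (+3) — repeating every 3. The shifts repeat in a cycle of length 3: positions 0,1,… shift by +1, +10, +3, then the pattern repeats.
Applying it to approach: a+1=b, p+10=z, p+3=s, r+1=s, o+10=y, a+3=d, c+1=d, h+10=r.

bzssyddr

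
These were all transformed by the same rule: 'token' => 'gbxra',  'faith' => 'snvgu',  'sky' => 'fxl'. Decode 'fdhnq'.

Compare letters: t→g is +13, o→b is +13, k→x is +13 — a constant shift. Every letter moves 13 places later in the alphabet, wrapping around z→a.
Decoding fdhnq: f−13=s, d−13=q, h−13=u, n−13=a, q−13=d.

squad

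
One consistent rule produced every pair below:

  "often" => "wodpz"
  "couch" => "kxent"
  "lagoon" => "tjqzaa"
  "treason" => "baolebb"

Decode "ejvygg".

Letter i (0-indexed) is shifted by i+8, so successive shifts are 8, 9, 10, ….
Reversing it on ejvygg: e−8=w, j−9=a, v−10=l, y−11=n, g−12=u, g−13=t.

walnut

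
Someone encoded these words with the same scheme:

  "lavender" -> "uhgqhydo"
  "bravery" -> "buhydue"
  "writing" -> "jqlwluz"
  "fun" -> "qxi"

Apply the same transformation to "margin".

qljudp

Read the word backwards and shift each letter +3.
On margin: reverse → nigram; then shift: n+3=q, i+3=l, g+3=j, r+3=u, a+3=d, m+3=p.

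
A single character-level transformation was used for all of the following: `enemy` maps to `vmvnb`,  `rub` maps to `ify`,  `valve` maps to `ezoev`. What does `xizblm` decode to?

Each pair mirrors across the alphabet (e↔v, n↔m, e↔v): positions sum to 25. This is the alphabet-reversal cipher (Atbash): a becomes z, b becomes y, etc.
Undoing it on xizblm: x↔c, i↔r, z↔a, b↔y, l↔o, m↔n.

crayon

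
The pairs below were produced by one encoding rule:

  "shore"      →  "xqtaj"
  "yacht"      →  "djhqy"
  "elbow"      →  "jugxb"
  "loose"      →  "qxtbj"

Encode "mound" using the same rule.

rxzwi

Shifts by position in shore: pos 0: s→x (+5), pos 1: h→q (+9), pos 2: o→t (+5), pos 3: r→a (+9) — repeating every 2. The shifts repeat in a cycle of length 2: positions 0,1,… shift by +5, +9, then the pattern repeats.
On mound: m+5=r, o+9=x, u+5=z, n+9=w, d+5=i.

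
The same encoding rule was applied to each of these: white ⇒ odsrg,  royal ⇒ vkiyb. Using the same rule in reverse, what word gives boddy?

otter

The output letters match the input read backwards, each shifted +10: white reversed is etihw. Read the word backwards and shift each letter +10.
Reversing it on boddy: shift back: b−10=r, o−10=e, d−10=t, d−10=t, y−10=o → retto; then reverse → otter.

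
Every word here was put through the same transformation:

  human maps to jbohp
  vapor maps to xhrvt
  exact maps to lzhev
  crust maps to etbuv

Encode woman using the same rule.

The rule splits by letter class: vowels +7, consonants +2.
Applying it to woman: w(cons)+2=y, o(vowel)+7=v, m(cons)+2=o, a(vowel)+7=h, n(cons)+2=p.

yvohp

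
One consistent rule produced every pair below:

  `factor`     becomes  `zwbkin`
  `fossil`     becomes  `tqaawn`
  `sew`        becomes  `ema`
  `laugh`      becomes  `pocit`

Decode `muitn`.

flame

The output letters match the input read backwards, each shifted +8: factor reversed is rotcaf. Two steps: reverse the string, then apply a Caesar shift of +8.
Undoing it on muitn: shift back: m−8=e, u−8=m, i−8=a, t−8=l, n−8=f → emalf; then reverse → flame.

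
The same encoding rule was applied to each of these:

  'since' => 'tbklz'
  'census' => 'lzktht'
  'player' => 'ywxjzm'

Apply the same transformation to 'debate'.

s(18)→t(19) and i(8)→b(1) fit y≡7x+23 (mod 26); the inverse of 7 mod 26 is 15. Each letter's alphabet position (a=0..z=25) is mapped through 7·x+23 mod 26 — an affine cipher.
Applying it to debate: d(3)→7·3+23≡18=s; e(4)→7·4+23≡25=z; b(1)→7·1+23≡4=e; a(0)→7·0+23≡23=x; t(19)→7·19+23≡0=a; e(4)→7·4+23≡25=z (all mod 26).

szexaz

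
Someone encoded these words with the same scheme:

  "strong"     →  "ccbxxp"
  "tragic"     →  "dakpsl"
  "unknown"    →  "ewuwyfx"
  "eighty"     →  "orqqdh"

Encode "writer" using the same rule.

gascoa

Shifts by position in strong: pos 0: s→c (+10), pos 1: t→c (+9), pos 2: r→b (+10), pos 3: o→x (+9) — repeating every 2. It's a Vigenère-style cipher with numeric key [10,9]: position i shifts by key[i mod 2].
On writer: w+10=g, r+9=a, i+10=s, t+9=c, e+10=o, r+9=a.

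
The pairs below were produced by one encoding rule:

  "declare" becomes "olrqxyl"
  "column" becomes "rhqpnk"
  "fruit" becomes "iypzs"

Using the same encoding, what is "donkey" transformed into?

ohktld

d(3)→o(14) and e(4)→l(11) fit y≡23x+23 (mod 26); the inverse of 23 mod 26 is 17. This is an affine cipher: with a=0,…,z=25, each position x becomes (23x+23) mod 26.
For donkey: d(3)→23·3+23≡14=o; o(14)→23·14+23≡7=h; n(13)→23·13+23≡10=k; k(10)→23·10+23≡19=t; e(4)→23·4+23≡11=l; y(24)→23·24+23≡3=d (all mod 26).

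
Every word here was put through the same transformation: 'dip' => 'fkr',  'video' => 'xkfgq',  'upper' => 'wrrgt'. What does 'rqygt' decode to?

Compare letters: d→f is +2, i→k is +2, p→r is +2 — a constant shift. This is a Caesar cipher with shift 2.
Reversing it on rqygt: r−2=p, q−2=o, y−2=w, g−2=e, t−2=r.

power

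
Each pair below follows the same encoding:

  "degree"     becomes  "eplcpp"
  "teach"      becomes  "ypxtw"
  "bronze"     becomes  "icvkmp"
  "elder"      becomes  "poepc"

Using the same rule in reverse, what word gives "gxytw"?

patch

d(3)→e(4) and e(4)→p(15) fit y≡11x+23 (mod 26); the inverse of 11 mod 26 is 19. Treating letters as 0–25, the rule is x ↦ 11x + 23 (mod 26).
Undoing it on gxytw: g(6)→19·(6−23)≡15=p; x(23)→19·(23−23)≡0=a; y(24)→19·(24−23)≡19=t; t(19)→19·(19−23)≡2=c; w(22)→19·(22−23)≡7=h (all mod 26).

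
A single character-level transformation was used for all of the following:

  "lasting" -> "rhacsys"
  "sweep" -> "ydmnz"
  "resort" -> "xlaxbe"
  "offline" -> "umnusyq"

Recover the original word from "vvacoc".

Letter i (0-indexed) is shifted by i+6, so successive shifts are 6, 7, 8, ….
Reversing it on vvacoc: v−6=p, v−7=o, a−8=s, c−9=t, o−10=e, c−11=r.

poster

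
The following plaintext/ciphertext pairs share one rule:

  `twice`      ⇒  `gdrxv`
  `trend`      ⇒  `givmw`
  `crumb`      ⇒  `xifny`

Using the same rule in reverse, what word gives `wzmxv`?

Each letter is replaced by its mirror in the alphabet: a↔z, b↔y, c↔x, and so on (the Atbash cipher).
Undoing it on wzmxv: w↔d, z↔a, m↔n, x↔c, v↔e.

dance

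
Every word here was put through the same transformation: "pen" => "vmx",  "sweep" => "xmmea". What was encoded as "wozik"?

The output letters match the input read backwards, each shifted +8: pen reversed is nep. Two steps: reverse the string, then apply a Caesar shift of +8.
Reversing it on wozik: shift back: w−8=o, o−8=g, z−8=r, i−8=a, k−8=c → ograc; then reverse → cargo.

cargo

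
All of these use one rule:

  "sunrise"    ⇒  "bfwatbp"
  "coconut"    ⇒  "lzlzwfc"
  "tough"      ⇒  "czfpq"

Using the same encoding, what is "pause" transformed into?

ylfbp

The rule splits by letter class: vowels +11, consonants +9.
For pause: p(cons)+9=y, a(vowel)+11=l, u(vowel)+11=f, s(cons)+9=b, e(vowel)+11=p.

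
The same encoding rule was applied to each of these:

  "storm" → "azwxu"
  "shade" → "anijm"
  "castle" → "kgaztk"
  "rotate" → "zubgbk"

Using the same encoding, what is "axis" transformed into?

idqy

Shifts by position in storm: pos 0: s→a (+8), pos 1: t→z (+6), pos 2: o→w (+8), pos 3: r→x (+6) — repeating every 2. It's a Vigenère-style cipher with numeric key [8,6]: position i shifts by key[i mod 2].
For axis: a+8=i, x+6=d, i+8=q, s+6=y.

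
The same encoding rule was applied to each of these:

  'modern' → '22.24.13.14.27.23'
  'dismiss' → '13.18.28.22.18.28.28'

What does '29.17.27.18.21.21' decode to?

m is letter #13 and maps to 22: an offset of 9. Letters become their 1-based position plus 9 (so a→10, b→11, …).
Reversing it on 29.17.27.18.21.21: 29→(29−9)÷1=20=t, 17→(17−9)÷1=8=h, 27→(27−9)÷1=18=r, 18→(18−9)÷1=9=i, 21→(21−9)÷1=12=l, 21→(21−9)÷1=12=l.

thrill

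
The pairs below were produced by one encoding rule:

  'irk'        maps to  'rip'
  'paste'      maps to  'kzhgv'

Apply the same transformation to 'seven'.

Each letter is replaced by its mirror in the alphabet: a↔z, b↔y, c↔x, and so on (the Atbash cipher).
On seven: s↔h, e↔v, v↔e, e↔v, n↔m.

hvevm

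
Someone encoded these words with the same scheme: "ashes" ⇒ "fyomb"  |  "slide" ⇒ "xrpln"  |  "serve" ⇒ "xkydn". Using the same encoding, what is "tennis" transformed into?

In ashes: a→f is +5, s→y is +6, h→o is +7, e→m is +8 — the shift increases by 1 each position. Each letter shifts forward by (position + 5), i.e. 5, 6, 7, … — the shift grows by one for each successive letter.
For tennis: t+5=y, e+6=k, n+7=u, n+8=v, i+9=r, s+10=c.

ykuvrc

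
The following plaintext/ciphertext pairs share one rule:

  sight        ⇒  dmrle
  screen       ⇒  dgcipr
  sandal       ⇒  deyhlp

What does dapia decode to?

sweep

Shifts by position in sight: pos 0: s→d (+11), pos 1: i→m (+4), pos 2: g→r (+11), pos 3: h→l (+4) — repeating every 2. It's a Vigenère-style cipher with numeric key [11,4]: position i shifts by key[i mod 2].
Reversing it on dapia: d−11=s, a−4=w, p−11=e, i−4=e, a−11=p.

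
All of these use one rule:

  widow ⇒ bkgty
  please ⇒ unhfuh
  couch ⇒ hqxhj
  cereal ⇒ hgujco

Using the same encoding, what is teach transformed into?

Shifts by position in widow: pos 0: w→b (+5), pos 1: i→k (+2), pos 2: d→g (+3), pos 3: o→t (+5), pos 4: w→y (+2) — repeating every 3. A repeating key of period 3 is used — shifts +5, +2, +3 over and over.
For teach: t+5=y, e+2=g, a+3=d, c+5=h, h+2=j.

ygdhj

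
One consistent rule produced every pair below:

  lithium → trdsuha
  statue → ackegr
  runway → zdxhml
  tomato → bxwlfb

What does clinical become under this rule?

Letter i (0-indexed) is shifted by i+8, so successive shifts are 8, 9, 10, ….
For clinical: c+8=k, l+9=u, i+10=s, n+11=y, i+12=u, c+13=p, a+14=o, l+15=a.

kusyupoa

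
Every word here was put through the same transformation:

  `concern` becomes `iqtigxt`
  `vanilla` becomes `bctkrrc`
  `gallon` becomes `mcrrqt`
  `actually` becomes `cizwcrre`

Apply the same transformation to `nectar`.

The rule splits by letter class: vowels +2, consonants +6.
For nectar: n(cons)+6=t, e(vowel)+2=g, c(cons)+6=i, t(cons)+6=z, a(vowel)+2=c, r(cons)+6=x.

tgizcx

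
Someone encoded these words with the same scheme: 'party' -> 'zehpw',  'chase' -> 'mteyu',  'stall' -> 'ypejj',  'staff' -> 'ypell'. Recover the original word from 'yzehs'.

p(15)→z(25) and a(0)→e(4) fit y≡17x+4 (mod 26); the inverse of 17 mod 26 is 23. Treating letters as 0–25, the rule is x ↦ 17x + 4 (mod 26).
Undoing it on yzehs: y(24)→23·(24−4)≡18=s; z(25)→23·(25−4)≡15=p; e(4)→23·(4−4)≡0=a; h(7)→23·(7−4)≡17=r; s(18)→23·(18−4)≡10=k (all mod 26).

spark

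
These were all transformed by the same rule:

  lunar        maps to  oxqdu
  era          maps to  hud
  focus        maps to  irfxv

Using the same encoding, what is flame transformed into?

This is a Caesar cipher with shift 3.
Applying it to flame: f+3=i, l+3=o, a+3=d, m+3=p, e+3=h.

iodph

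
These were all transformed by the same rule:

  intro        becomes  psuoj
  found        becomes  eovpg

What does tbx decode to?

was

The output letters match the input read backwards, each shifted +1: intro reversed is ortni. The word is reversed, then every letter is shifted forward by 1.
Decoding tbx: shift back: t−1=s, b−1=a, x−1=w → saw; then reverse → was.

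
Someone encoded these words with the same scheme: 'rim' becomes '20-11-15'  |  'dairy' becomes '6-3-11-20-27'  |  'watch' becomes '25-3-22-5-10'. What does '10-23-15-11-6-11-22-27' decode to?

Each letter is replaced by its alphabet position (a=1..z=26) + 2.
Undoing it on 10-23-15-11-6-11-22-27: 10→(10−2)÷1=8=h, 23→(23−2)÷1=21=u, 15→(15−2)÷1=13=m, 11→(11−2)÷1=9=i, 6→(6−2)÷1=4=d, 11→(11−2)÷1=9=i, 22→(22−2)÷1=20=t, 27→(27−2)÷1=25=y.

humidity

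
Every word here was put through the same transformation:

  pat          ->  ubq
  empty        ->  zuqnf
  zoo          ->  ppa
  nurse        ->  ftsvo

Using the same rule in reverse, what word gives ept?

Read the word backwards and shift each letter +1.
Reversing it on ept: shift back: e−1=d, p−1=o, t−1=s → dos; then reverse → sod.

sod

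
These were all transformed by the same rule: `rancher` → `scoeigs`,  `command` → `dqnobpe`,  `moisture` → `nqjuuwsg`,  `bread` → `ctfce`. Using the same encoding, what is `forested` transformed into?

The shifts repeat in a cycle of length 2: positions 0,1,… shift by +1, +2, then the pattern repeats.
On forested: f+1=g, o+2=q, r+1=s, e+2=g, s+1=t, t+2=v, e+1=f, d+2=f.

gqsgtvff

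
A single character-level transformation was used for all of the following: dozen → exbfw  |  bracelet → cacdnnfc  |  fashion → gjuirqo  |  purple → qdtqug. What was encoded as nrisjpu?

migrant

Shifts by position in dozen: pos 0: d→e (+1), pos 1: o→x (+9), pos 2: z→b (+2), pos 3: e→f (+1), pos 4: n→w (+9) — repeating every 3. It's a Vigenère-style cipher with numeric key [1,9,2]: position i shifts by key[i mod 3].
Undoing it on nrisjpu: n−1=m, r−9=i, i−2=g, s−1=r, j−9=a, p−2=n, u−1=t.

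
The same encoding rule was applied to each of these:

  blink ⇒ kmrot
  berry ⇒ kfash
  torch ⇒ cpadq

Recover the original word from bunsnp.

stereo

Shifts by position in blink: pos 0: b→k (+9), pos 1: l→m (+1), pos 2: i→r (+9), pos 3: n→o (+1) — repeating every 2. A repeating key of period 2 is used — shifts +9, +1 over and over.
Decoding bunsnp: b−9=s, u−1=t, n−9=e, s−1=r, n−9=e, p−1=o.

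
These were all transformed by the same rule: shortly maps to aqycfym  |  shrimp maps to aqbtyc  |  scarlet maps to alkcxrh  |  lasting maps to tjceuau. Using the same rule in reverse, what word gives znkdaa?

In shortly: s→a is +8, h→q is +9, o→y is +10, r→c is +11 — the shift increases by 1 each position. The shift increases by 1 at each position, starting from +8: 8, 9, 10, ….
Undoing it on znkdaa: z−8=r, n−9=e, k−10=a, d−11=s, a−12=o, a−13=n.

reason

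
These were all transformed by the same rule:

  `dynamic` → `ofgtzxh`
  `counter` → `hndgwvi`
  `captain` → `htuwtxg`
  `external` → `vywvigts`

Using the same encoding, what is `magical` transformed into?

ztjxhts

Each letter's alphabet position (a=0..z=25) is mapped through 7·x+19 mod 26 — an affine cipher.
For magical: m(12)→7·12+19≡25=z; a(0)→7·0+19≡19=t; g(6)→7·6+19≡9=j; i(8)→7·8+19≡23=x; c(2)→7·2+19≡7=h; a(0)→7·0+19≡19=t; l(11)→7·11+19≡18=s (all mod 26).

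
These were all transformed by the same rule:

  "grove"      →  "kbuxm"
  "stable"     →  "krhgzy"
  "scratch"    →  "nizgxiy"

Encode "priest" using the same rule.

The word is reversed, then every letter is shifted forward by 6.
For priest: reverse → tseirp; then shift: t+6=z, s+6=y, e+6=k, i+6=o, r+6=x, p+6=v.

zykoxv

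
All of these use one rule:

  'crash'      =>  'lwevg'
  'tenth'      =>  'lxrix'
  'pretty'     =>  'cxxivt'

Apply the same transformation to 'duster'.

vixwyh

The output letters match the input read backwards, each shifted +4: crash reversed is hsarc. Two steps: reverse the string, then apply a Caesar shift of +4.
Applying it to duster: reverse → retsud; then shift: r+4=v, e+4=i, t+4=x, s+4=w, u+4=y, d+4=h.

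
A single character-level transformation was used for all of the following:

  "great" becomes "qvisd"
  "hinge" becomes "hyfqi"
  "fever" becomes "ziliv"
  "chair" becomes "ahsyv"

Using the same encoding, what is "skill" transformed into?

mgyxx

g(6)→q(16) and r(17)→v(21) fit y≡17x+18 (mod 26); the inverse of 17 mod 26 is 23. Treating letters as 0–25, the rule is x ↦ 17x + 18 (mod 26).
For skill: s(18)→17·18+18≡12=m; k(10)→17·10+18≡6=g; i(8)→17·8+18≡24=y; l(11)→17·11+18≡23=x; l(11)→17·11+18≡23=x (all mod 26).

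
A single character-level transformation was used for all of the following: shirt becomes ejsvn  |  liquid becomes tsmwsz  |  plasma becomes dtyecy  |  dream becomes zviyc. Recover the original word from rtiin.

s(18)→e(4) and h(7)→j(9) fit y≡9x+24 (mod 26); the inverse of 9 mod 26 is 3. This is an affine cipher: with a=0,…,z=25, each position x becomes (9x+24) mod 26.
Undoing it on rtiin: r(17)→3·(17−24)≡5=f; t(19)→3·(19−24)≡11=l; i(8)→3·(8−24)≡4=e; i(8)→3·(8−24)≡4=e; n(13)→3·(13−24)≡19=t (all mod 26).

fleet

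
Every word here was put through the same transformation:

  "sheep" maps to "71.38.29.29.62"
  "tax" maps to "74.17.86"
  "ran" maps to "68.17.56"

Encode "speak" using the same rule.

s(#19)→71 and h(#8)→38: differences scale by 3, so n = 3·pos + 14. Each letter becomes 3×(its alphabet position, a=1..z=26) + 14.
On speak: s=19→71, p=16→62, e=5→29, a=1→17, k=11→47.

71.62.29.17.47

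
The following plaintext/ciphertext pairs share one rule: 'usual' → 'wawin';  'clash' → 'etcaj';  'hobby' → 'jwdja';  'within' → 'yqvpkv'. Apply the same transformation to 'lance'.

nipkg

The shifts repeat in a cycle of length 2: positions 0,1,… shift by +2, +8, then the pattern repeats.
On lance: l+2=n, a+8=i, n+2=p, c+8=k, e+2=g.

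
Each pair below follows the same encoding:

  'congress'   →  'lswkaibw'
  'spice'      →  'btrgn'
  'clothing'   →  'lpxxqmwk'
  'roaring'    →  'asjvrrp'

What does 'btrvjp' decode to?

Shifts by position in congress: pos 0: c→l (+9), pos 1: o→s (+4), pos 2: n→w (+9), pos 3: g→k (+4) — repeating every 2. The shifts repeat in a cycle of length 2: positions 0,1,… shift by +9, +4, then the pattern repeats.
Decoding btrvjp: b−9=s, t−4=p, r−9=i, v−4=r, j−9=a, p−4=l.

spiral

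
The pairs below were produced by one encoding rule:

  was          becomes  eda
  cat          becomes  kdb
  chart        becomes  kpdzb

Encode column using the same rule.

krtxuv

The shift depends on letter class: consonant w→e is +8, but vowel a→d is +3. Two shifts are in play — +3 for a/e/i/o/u, +8 for every other letter.
On column: c(cons)+8=k, o(vowel)+3=r, l(cons)+8=t, u(vowel)+3=x, m(cons)+8=u, n(cons)+8=v.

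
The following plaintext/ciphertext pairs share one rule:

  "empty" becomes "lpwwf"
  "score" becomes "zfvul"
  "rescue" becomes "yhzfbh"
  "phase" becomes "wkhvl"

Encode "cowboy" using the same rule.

Shifts by position in empty: pos 0: e→l (+7), pos 1: m→p (+3), pos 2: p→w (+7), pos 3: t→w (+3) — repeating every 2. The shifts repeat in a cycle of length 2: positions 0,1,… shift by +7, +3, then the pattern repeats.
Applying it to cowboy: c+7=j, o+3=r, w+7=d, b+3=e, o+7=v, y+3=b.

jrdevb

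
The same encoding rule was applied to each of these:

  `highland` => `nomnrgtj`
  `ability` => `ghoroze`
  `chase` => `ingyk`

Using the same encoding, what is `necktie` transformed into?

tkiqzok

Compare letters: h→n is +6, i→o is +6, g→m is +6 — a constant shift. It's a constant shift of +6 (ROT6).
On necktie: n+6=t, e+6=k, c+6=i, k+6=q, t+6=z, i+6=o, e+6=k.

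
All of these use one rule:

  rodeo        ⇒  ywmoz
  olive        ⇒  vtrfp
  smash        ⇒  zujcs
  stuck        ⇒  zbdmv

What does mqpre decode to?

In rodeo: r→y is +7, o→w is +8, d→m is +9, e→o is +10 — the shift increases by 1 each position. Letter i (0-indexed) is shifted by i+7, so successive shifts are 7, 8, 9, ….
Undoing it on mqpre: m−7=f, q−8=i, p−9=g, r−10=h, e−11=t.

fight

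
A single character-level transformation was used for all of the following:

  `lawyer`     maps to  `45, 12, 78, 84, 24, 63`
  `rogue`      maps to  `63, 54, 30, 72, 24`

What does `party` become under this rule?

l(#12)→45 and a(#1)→12: differences scale by 3, so n = 3·pos + 9. With a=1..z=26, the number is 3·pos + 9.
For party: p=16→57, a=1→12, r=18→63, t=20→69, y=25→84.

57, 12, 63, 69, 84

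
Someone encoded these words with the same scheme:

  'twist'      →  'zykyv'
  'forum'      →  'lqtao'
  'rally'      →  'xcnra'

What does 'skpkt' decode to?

It's a Vigenère-style cipher with numeric key [6,2,2]: position i shifts by key[i mod 3].
Reversing it on skpkt: s−6=m, k−2=i, p−2=n, k−6=e, t−2=r.

miner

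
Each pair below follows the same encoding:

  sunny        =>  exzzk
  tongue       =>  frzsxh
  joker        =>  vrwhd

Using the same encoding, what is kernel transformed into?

The shift depends on letter class: consonant s→e is +12, but vowel u→x is +3. Vowels shift forward by 3 and consonants shift forward by 12.
For kernel: k(cons)+12=w, e(vowel)+3=h, r(cons)+12=d, n(cons)+12=z, e(vowel)+3=h, l(cons)+12=x.

whdzhx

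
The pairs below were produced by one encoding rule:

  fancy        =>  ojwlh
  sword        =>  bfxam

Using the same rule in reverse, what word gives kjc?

It's a constant shift of +9 (ROT9).
Undoing it on kjc: k−9=b, j−9=a, c−9=t.

bat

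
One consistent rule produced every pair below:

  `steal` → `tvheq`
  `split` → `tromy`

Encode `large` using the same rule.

mcukj

The shift increases by 1 at each position, starting from +1: 1, 2, 3, ….
On large: l+1=m, a+2=c, r+3=u, g+4=k, e+5=j.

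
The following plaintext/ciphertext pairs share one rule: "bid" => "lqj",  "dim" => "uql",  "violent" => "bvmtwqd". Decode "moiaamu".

message

The output letters match the input read backwards, each shifted +8: bid reversed is dib. The word is reversed, then every letter is shifted forward by 8.
Reversing it on moiaamu: shift back: m−8=e, o−8=g, i−8=a, a−8=s, a−8=s, m−8=e, u−8=m → egassem; then reverse → message.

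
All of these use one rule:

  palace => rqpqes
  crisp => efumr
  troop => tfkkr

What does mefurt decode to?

script

p(15)→r(17) and a(0)→q(16) fit y≡7x+16 (mod 26); the inverse of 7 mod 26 is 15. This is an affine cipher: with a=0,…,z=25, each position x becomes (7x+16) mod 26.
Decoding mefurt: m(12)→15·(12−16)≡18=s; e(4)→15·(4−16)≡2=c; f(5)→15·(5−16)≡17=r; u(20)→15·(20−16)≡8=i; r(17)→15·(17−16)≡15=p; t(19)→15·(19−16)≡19=t (all mod 26).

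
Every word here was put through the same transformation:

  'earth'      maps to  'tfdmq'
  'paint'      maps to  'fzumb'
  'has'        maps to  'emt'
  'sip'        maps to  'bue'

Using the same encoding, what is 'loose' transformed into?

The output letters match the input read backwards, each shifted +12: earth reversed is htrae. Read the word backwards and shift each letter +12.
On loose: reverse → esool; then shift: e+12=q, s+12=e, o+12=a, o+12=a, l+12=x.

qeaax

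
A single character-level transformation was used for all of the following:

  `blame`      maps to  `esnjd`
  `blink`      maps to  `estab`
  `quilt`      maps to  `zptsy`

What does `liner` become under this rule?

b(1)→e(4) and l(11)→s(18) fit y≡17x+13 (mod 26); the inverse of 17 mod 26 is 23. This is an affine cipher: with a=0,…,z=25, each position x becomes (17x+13) mod 26.
Applying it to liner: l(11)→17·11+13≡18=s; i(8)→17·8+13≡19=t; n(13)→17·13+13≡0=a; e(4)→17·4+13≡3=d; r(17)→17·17+13≡16=q (all mod 26).

stadq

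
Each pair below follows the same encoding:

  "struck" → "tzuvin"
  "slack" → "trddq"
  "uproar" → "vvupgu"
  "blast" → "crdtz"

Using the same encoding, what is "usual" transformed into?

Shifts by position in struck: pos 0: s→t (+1), pos 1: t→z (+6), pos 2: r→u (+3), pos 3: u→v (+1), pos 4: c→i (+6), pos 5: k→n (+3) — repeating every 3. It's a Vigenère-style cipher with numeric key [1,6,3]: position i shifts by key[i mod 3].
Applying it to usual: u+1=v, s+6=y, u+3=x, a+1=b, l+6=r.

vyxbr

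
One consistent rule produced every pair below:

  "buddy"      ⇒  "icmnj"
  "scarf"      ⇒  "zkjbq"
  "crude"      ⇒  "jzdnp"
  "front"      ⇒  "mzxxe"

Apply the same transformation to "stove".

zbxfp

In buddy: b→i is +7, u→c is +8, d→m is +9, d→n is +10 — the shift increases by 1 each position. Letter i (0-indexed) is shifted by i+7, so successive shifts are 7, 8, 9, ….
For stove: s+7=z, t+8=b, o+9=x, v+10=f, e+11=p.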